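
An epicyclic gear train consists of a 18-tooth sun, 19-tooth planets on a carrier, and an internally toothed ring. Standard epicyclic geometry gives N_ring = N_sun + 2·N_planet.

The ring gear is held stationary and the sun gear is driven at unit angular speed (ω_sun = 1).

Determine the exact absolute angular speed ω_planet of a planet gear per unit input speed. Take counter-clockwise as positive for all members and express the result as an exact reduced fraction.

N_ring = 18 + 2·19 = 56
18(ω_s−ω_c) = −56(ω_r−ω_c),  ω_r=0, ω_s=1
18(1−ω_c) = −56(0−ω_c)  ⇒  74ω_c = 18  ⇒  ω_c = 9/37
sun–planet: 18·(1−9/37) = −19·(ω_p−ω_c)  ⇒  ω_p−ω_c = −(18/19)·(28/37) = -504/703
ω_p = 9/37 − 504/703 = -9/19

-9/19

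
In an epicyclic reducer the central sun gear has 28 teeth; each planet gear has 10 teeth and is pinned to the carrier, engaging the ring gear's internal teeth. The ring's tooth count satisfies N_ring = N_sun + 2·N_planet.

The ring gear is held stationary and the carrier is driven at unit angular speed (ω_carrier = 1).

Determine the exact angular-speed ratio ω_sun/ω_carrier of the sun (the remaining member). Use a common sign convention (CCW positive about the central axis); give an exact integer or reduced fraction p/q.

N_ring = 28 + 2·10 = 48
28(ω_s−ω_c) = −48(ω_r−ω_c),  ω_r=0, ω_c=1
ω_s = 1 − (48/28)(0−1) = 19/7
ω_s/ω_c = 19/7

19/7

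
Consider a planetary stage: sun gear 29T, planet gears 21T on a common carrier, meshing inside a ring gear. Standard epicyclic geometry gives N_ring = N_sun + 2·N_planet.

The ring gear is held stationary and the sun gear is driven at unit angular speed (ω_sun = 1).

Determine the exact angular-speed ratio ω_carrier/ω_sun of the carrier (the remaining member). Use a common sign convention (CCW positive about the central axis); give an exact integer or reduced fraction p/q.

N_ring = 29 + 2·21 = 71
29(ω_s−ω_c) = −71(ω_r−ω_c),  ω_r=0, ω_s=1
29(1−ω_c) = −71(0−ω_c)  ⇒  100ω_c = 29  ⇒  ω_c = 29/100
ω_c/ω_s = 29/100

29/100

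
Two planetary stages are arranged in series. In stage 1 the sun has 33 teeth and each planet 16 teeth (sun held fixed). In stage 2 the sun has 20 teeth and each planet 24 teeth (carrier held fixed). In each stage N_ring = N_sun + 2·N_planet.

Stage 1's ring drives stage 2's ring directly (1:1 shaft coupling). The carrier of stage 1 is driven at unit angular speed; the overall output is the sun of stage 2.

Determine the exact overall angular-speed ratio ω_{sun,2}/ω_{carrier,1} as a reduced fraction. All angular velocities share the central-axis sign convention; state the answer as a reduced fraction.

-1666/325

Stage 1: N_ring = 33 + 2·16 = 65
Stage 1: 33(ω_s−ω_c) = −65(ω_r−ω_c),  ω_s=0, ω_c=1
Stage 1: ω_r = 1 − (33/65)(0−1) = 98/65
  ⇒ ω_r¹/ω_c¹ = 98/65
Stage 2: N_ring = 20 + 2·24 = 68
Stage 2: 20(ω_s−ω_c) = −68(ω_r−ω_c),  ω_c=0, ω_r=1
Stage 2: ω_s = 0 − (68/20)(1−0) = -17/5
  ⇒ ω_s²/ω_r² = -17/5
Coupling ω_r² = ω_r¹ ⇒ overall = 98/65 × -17/5 = -1666/325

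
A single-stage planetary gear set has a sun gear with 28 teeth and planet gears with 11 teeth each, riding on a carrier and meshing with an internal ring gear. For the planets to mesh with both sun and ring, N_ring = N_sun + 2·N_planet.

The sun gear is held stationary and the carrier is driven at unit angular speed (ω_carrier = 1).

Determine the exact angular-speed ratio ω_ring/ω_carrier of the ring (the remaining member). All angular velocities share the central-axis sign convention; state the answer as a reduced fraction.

39/25

N_ring = 28 + 2·11 = 50
28(ω_s−ω_c) = −50(ω_r−ω_c),  ω_s=0, ω_c=1
ω_r = 1 − (28/50)(0−1) = 39/25
ω_r/ω_c = 39/25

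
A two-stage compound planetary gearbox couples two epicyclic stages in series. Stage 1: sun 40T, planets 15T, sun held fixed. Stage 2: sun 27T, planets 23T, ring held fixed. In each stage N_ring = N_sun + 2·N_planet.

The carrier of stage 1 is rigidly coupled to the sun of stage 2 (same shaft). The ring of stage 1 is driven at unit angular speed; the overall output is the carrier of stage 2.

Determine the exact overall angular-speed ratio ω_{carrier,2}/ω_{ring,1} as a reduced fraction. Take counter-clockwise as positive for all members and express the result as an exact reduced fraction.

189/1100

Stage 1: N_ring = 40 + 2·15 = 70
Stage 1: 40(ω_s−ω_c) = −70(ω_r−ω_c),  ω_s=0, ω_r=1
Stage 1: 40(0−ω_c) = −70(1−ω_c)  ⇒  110ω_c = 70  ⇒  ω_c = 7/11
  ⇒ ω_c¹/ω_r¹ = 7/11
Stage 2: N_ring = 27 + 2·23 = 73
Stage 2: 27(ω_s−ω_c) = −73(ω_r−ω_c),  ω_r=0, ω_s=1
Stage 2: 27(1−ω_c) = −73(0−ω_c)  ⇒  100ω_c = 27  ⇒  ω_c = 27/100
  ⇒ ω_c²/ω_s² = 27/100
Coupling ω_s² = ω_c¹ ⇒ overall = 7/11 × 27/100 = 189/1100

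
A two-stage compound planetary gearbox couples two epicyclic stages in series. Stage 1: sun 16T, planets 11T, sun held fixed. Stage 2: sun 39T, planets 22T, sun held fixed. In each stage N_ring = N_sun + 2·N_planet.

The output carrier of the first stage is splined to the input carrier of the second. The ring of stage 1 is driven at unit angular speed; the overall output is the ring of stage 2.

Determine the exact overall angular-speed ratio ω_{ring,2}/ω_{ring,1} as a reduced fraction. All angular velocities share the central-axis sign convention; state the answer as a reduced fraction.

2318/2241

Stage 1: N_ring = 16 + 2·11 = 38
Stage 1: 16(ω_s−ω_c) = −38(ω_r−ω_c),  ω_s=0, ω_r=1
Stage 1: 16(0−ω_c) = −38(1−ω_c)  ⇒  54ω_c = 38  ⇒  ω_c = 19/27
  ⇒ ω_c¹/ω_r¹ = 19/27
Stage 2: N_ring = 39 + 2·22 = 83
Stage 2: 39(ω_s−ω_c) = −83(ω_r−ω_c),  ω_s=0, ω_c=1
Stage 2: ω_r = 1 − (39/83)(0−1) = 122/83
  ⇒ ω_r²/ω_c² = 122/83
Coupling ω_c² = ω_c¹ ⇒ overall = 19/27 × 122/83 = 2318/2241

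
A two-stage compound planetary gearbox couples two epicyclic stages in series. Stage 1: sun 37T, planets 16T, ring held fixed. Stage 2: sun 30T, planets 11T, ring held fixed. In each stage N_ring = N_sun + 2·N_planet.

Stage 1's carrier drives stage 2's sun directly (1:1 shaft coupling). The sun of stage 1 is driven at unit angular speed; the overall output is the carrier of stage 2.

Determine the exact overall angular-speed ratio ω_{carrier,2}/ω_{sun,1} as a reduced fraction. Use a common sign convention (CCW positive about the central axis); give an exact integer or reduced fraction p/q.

Stage 1: N_ring = 37 + 2·16 = 69
Stage 1: 37(ω_s−ω_c) = −69(ω_r−ω_c),  ω_r=0, ω_s=1
Stage 1: 37(1−ω_c) = −69(0−ω_c)  ⇒  106ω_c = 37  ⇒  ω_c = 37/106
  ⇒ ω_c¹/ω_s¹ = 37/106
Stage 2: N_ring = 30 + 2·11 = 52
Stage 2: 30(ω_s−ω_c) = −52(ω_r−ω_c),  ω_r=0, ω_s=1
Stage 2: 30(1−ω_c) = −52(0−ω_c)  ⇒  82ω_c = 30  ⇒  ω_c = 15/41
  ⇒ ω_c²/ω_s² = 15/41
Coupling ω_s² = ω_c¹ ⇒ overall = 37/106 × 15/41 = 555/4346

555/4346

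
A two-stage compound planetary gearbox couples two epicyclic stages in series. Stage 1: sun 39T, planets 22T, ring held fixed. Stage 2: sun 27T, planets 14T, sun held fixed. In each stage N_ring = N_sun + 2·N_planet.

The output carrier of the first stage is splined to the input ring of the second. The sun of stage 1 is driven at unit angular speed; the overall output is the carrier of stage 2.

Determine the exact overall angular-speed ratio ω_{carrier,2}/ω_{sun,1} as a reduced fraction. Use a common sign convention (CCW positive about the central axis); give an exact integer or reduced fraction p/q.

2145/10004

Stage 1: N_ring = 39 + 2·22 = 83
Stage 1: 39(ω_s−ω_c) = −83(ω_r−ω_c),  ω_r=0, ω_s=1
Stage 1: 39(1−ω_c) = −83(0−ω_c)  ⇒  122ω_c = 39  ⇒  ω_c = 39/122
  ⇒ ω_c¹/ω_s¹ = 39/122
Stage 2: N_ring = 27 + 2·14 = 55
Stage 2: 27(ω_s−ω_c) = −55(ω_r−ω_c),  ω_s=0, ω_r=1
Stage 2: 27(0−ω_c) = −55(1−ω_c)  ⇒  82ω_c = 55  ⇒  ω_c = 55/82
  ⇒ ω_c²/ω_r² = 55/82
Coupling ω_r² = ω_c¹ ⇒ overall = 39/122 × 55/82 = 2145/10004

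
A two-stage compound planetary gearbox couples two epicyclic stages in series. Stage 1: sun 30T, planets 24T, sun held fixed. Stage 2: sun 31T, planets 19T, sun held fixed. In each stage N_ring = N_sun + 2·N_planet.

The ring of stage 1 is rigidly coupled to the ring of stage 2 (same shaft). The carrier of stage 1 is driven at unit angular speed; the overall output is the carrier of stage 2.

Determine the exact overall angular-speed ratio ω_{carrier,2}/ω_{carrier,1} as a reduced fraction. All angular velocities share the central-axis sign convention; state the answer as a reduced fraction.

621/650

Stage 1: N_ring = 30 + 2·24 = 78
Stage 1: 30(ω_s−ω_c) = −78(ω_r−ω_c),  ω_s=0, ω_c=1
Stage 1: ω_r = 1 − (30/78)(0−1) = 18/13
  ⇒ ω_r¹/ω_c¹ = 18/13
Stage 2: N_ring = 31 + 2·19 = 69
Stage 2: 31(ω_s−ω_c) = −69(ω_r−ω_c),  ω_s=0, ω_r=1
Stage 2: 31(0−ω_c) = −69(1−ω_c)  ⇒  100ω_c = 69  ⇒  ω_c = 69/100
  ⇒ ω_c²/ω_r² = 69/100
Coupling ω_r² = ω_r¹ ⇒ overall = 18/13 × 69/100 = 621/650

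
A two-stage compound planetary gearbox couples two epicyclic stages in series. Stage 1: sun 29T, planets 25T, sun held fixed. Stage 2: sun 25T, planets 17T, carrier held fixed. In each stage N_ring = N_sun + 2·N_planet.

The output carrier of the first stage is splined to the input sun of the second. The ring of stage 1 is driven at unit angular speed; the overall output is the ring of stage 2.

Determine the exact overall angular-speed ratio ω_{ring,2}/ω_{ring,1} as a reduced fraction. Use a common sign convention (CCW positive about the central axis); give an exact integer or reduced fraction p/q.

Stage 1: N_ring = 29 + 2·25 = 79
Stage 1: 29(ω_s−ω_c) = −79(ω_r−ω_c),  ω_s=0, ω_r=1
Stage 1: 29(0−ω_c) = −79(1−ω_c)  ⇒  108ω_c = 79  ⇒  ω_c = 79/108
  ⇒ ω_c¹/ω_r¹ = 79/108
Stage 2: N_ring = 25 + 2·17 = 59
Stage 2: 25(ω_s−ω_c) = −59(ω_r−ω_c),  ω_c=0, ω_s=1
Stage 2: ω_r = 0 − (25/59)(1−0) = -25/59
  ⇒ ω_r²/ω_s² = -25/59
Coupling ω_s² = ω_c¹ ⇒ overall = 79/108 × -25/59 = -1975/6372

-1975/6372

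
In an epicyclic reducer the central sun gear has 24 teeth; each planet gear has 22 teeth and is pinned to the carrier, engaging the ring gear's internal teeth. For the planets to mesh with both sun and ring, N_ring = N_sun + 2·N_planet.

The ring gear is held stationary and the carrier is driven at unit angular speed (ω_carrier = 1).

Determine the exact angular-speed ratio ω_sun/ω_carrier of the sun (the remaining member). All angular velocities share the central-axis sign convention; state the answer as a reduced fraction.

N_ring = 24 + 2·22 = 68
24(ω_s−ω_c) = −68(ω_r−ω_c),  ω_r=0, ω_c=1
ω_s = 1 − (68/24)(0−1) = 23/6
ω_s/ω_c = 23/6

23/6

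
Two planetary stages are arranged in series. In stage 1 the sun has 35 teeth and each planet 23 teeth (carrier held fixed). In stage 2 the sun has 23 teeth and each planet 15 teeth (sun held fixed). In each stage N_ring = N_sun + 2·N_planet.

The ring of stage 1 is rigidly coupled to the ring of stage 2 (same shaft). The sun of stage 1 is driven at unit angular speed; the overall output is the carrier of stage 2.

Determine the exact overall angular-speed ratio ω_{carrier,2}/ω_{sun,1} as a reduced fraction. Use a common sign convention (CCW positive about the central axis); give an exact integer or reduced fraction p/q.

Stage 1: N_ring = 35 + 2·23 = 81
Stage 1: 35(ω_s−ω_c) = −81(ω_r−ω_c),  ω_c=0, ω_s=1
Stage 1: ω_r = 0 − (35/81)(1−0) = -35/81
  ⇒ ω_r¹/ω_s¹ = -35/81
Stage 2: N_ring = 23 + 2·15 = 53
Stage 2: 23(ω_s−ω_c) = −53(ω_r−ω_c),  ω_s=0, ω_r=1
Stage 2: 23(0−ω_c) = −53(1−ω_c)  ⇒  76ω_c = 53  ⇒  ω_c = 53/76
  ⇒ ω_c²/ω_r² = 53/76
Coupling ω_r² = ω_r¹ ⇒ overall = -35/81 × 53/76 = -1855/6156

-1855/6156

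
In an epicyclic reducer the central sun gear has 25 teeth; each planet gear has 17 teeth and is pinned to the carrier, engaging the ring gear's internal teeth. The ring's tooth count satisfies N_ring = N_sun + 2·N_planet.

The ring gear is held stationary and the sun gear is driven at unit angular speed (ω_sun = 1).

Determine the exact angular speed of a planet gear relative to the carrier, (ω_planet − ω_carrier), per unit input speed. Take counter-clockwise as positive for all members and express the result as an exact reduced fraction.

N_ring = 25 + 2·17 = 59
25(ω_s−ω_c) = −59(ω_r−ω_c),  ω_r=0, ω_s=1
25(1−ω_c) = −59(0−ω_c)  ⇒  84ω_c = 25  ⇒  ω_c = 25/84
sun–planet: 25·(1−25/84) = −17·(ω_p−ω_c)  ⇒  ω_p−ω_c = −(25/17)·(59/84) = -1475/1428

-1475/1428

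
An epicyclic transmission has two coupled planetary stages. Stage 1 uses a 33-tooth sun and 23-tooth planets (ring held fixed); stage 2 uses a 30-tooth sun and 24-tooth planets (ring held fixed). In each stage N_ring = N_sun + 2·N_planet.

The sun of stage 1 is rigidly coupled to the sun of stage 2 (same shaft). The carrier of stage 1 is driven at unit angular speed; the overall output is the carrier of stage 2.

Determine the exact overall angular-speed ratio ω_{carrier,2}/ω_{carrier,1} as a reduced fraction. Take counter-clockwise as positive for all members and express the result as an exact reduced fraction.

280/297

Stage 1: N_ring = 33 + 2·23 = 79
Stage 1: 33(ω_s−ω_c) = −79(ω_r−ω_c),  ω_r=0, ω_c=1
Stage 1: ω_s = 1 − (79/33)(0−1) = 112/33
  ⇒ ω_s¹/ω_c¹ = 112/33
Stage 2: N_ring = 30 + 2·24 = 78
Stage 2: 30(ω_s−ω_c) = −78(ω_r−ω_c),  ω_r=0, ω_s=1
Stage 2: 30(1−ω_c) = −78(0−ω_c)  ⇒  108ω_c = 30  ⇒  ω_c = 5/18
  ⇒ ω_c²/ω_s² = 5/18
Coupling ω_s² = ω_s¹ ⇒ overall = 112/33 × 5/18 = 280/297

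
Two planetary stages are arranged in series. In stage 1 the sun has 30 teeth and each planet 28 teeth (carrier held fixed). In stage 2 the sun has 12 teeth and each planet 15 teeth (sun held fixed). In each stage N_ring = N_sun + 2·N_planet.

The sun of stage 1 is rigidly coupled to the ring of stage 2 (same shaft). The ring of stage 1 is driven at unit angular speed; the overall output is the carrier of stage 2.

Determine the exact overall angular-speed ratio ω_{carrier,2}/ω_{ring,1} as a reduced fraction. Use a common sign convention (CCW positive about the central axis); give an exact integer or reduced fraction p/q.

Stage 1: N_ring = 30 + 2·28 = 86
Stage 1: 30(ω_s−ω_c) = −86(ω_r−ω_c),  ω_c=0, ω_r=1
Stage 1: ω_s = 0 − (86/30)(1−0) = -43/15
  ⇒ ω_s¹/ω_r¹ = -43/15
Stage 2: N_ring = 12 + 2·15 = 42
Stage 2: 12(ω_s−ω_c) = −42(ω_r−ω_c),  ω_s=0, ω_r=1
Stage 2: 12(0−ω_c) = −42(1−ω_c)  ⇒  54ω_c = 42  ⇒  ω_c = 7/9
  ⇒ ω_c²/ω_r² = 7/9
Coupling ω_r² = ω_s¹ ⇒ overall = -43/15 × 7/9 = -301/135

-301/135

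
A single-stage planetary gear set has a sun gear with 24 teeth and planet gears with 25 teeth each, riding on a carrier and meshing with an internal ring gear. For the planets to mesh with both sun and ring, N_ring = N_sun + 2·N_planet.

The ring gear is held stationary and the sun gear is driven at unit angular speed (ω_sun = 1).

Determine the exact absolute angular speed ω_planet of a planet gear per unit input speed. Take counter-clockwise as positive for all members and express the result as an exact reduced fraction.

-12/25

N_ring = 24 + 2·25 = 74
24(ω_s−ω_c) = −74(ω_r−ω_c),  ω_r=0, ω_s=1
24(1−ω_c) = −74(0−ω_c)  ⇒  98ω_c = 24  ⇒  ω_c = 12/49
sun–planet: 24·(1−12/49) = −25·(ω_p−ω_c)  ⇒  ω_p−ω_c = −(24/25)·(37/49) = -888/1225
ω_p = 12/49 − 888/1225 = -12/25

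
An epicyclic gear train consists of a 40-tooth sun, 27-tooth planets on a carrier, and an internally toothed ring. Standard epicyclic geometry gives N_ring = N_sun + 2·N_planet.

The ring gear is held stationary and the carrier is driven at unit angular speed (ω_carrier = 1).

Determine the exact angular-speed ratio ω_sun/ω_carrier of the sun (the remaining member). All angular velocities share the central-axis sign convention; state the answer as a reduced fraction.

67/20

N_ring = 40 + 2·27 = 94
40(ω_s−ω_c) = −94(ω_r−ω_c),  ω_r=0, ω_c=1
ω_s = 1 − (94/40)(0−1) = 67/20
ω_s/ω_c = 67/20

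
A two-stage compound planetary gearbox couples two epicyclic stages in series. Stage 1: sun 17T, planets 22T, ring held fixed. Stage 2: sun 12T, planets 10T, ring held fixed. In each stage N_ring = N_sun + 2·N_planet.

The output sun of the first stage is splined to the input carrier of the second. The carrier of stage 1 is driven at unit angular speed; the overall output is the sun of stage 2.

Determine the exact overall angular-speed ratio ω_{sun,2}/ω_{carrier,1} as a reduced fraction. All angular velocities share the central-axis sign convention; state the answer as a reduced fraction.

286/17

Stage 1: N_ring = 17 + 2·22 = 61
Stage 1: 17(ω_s−ω_c) = −61(ω_r−ω_c),  ω_r=0, ω_c=1
Stage 1: ω_s = 1 − (61/17)(0−1) = 78/17
  ⇒ ω_s¹/ω_c¹ = 78/17
Stage 2: N_ring = 12 + 2·10 = 32
Stage 2: 12(ω_s−ω_c) = −32(ω_r−ω_c),  ω_r=0, ω_c=1
Stage 2: ω_s = 1 − (32/12)(0−1) = 11/3
  ⇒ ω_s²/ω_c² = 11/3
Coupling ω_c² = ω_s¹ ⇒ overall = 78/17 × 11/3 = 286/17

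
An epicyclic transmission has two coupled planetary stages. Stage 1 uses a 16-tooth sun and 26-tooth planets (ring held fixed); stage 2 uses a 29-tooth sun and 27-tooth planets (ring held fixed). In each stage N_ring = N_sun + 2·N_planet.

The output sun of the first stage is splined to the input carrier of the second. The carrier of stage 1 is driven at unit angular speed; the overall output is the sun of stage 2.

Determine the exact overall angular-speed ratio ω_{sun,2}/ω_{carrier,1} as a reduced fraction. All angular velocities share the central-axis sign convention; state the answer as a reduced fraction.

Stage 1: N_ring = 16 + 2·26 = 68
Stage 1: 16(ω_s−ω_c) = −68(ω_r−ω_c),  ω_r=0, ω_c=1
Stage 1: ω_s = 1 − (68/16)(0−1) = 21/4
  ⇒ ω_s¹/ω_c¹ = 21/4
Stage 2: N_ring = 29 + 2·27 = 83
Stage 2: 29(ω_s−ω_c) = −83(ω_r−ω_c),  ω_r=0, ω_c=1
Stage 2: ω_s = 1 − (83/29)(0−1) = 112/29
  ⇒ ω_s²/ω_c² = 112/29
Coupling ω_c² = ω_s¹ ⇒ overall = 21/4 × 112/29 = 588/29

588/29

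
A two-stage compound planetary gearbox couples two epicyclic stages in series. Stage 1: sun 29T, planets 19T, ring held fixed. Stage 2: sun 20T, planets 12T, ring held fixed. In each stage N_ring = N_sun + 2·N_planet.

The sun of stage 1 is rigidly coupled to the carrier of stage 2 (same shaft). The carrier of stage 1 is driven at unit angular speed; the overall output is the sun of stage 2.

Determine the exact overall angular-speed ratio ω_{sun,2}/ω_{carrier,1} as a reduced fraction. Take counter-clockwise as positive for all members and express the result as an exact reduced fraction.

Stage 1: N_ring = 29 + 2·19 = 67
Stage 1: 29(ω_s−ω_c) = −67(ω_r−ω_c),  ω_r=0, ω_c=1
Stage 1: ω_s = 1 − (67/29)(0−1) = 96/29
  ⇒ ω_s¹/ω_c¹ = 96/29
Stage 2: N_ring = 20 + 2·12 = 44
Stage 2: 20(ω_s−ω_c) = −44(ω_r−ω_c),  ω_r=0, ω_c=1
Stage 2: ω_s = 1 − (44/20)(0−1) = 16/5
  ⇒ ω_s²/ω_c² = 16/5
Coupling ω_c² = ω_s¹ ⇒ overall = 96/29 × 16/5 = 1536/145

1536/145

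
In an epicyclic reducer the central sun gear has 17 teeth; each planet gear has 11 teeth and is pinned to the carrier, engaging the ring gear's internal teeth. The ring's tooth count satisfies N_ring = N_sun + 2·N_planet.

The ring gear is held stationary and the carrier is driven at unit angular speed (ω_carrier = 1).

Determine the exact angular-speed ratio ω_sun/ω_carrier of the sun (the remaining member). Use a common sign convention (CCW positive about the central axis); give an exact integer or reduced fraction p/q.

N_ring = 17 + 2·11 = 39
17(ω_s−ω_c) = −39(ω_r−ω_c),  ω_r=0, ω_c=1
ω_s = 1 − (39/17)(0−1) = 56/17
ω_s/ω_c = 56/17

56/17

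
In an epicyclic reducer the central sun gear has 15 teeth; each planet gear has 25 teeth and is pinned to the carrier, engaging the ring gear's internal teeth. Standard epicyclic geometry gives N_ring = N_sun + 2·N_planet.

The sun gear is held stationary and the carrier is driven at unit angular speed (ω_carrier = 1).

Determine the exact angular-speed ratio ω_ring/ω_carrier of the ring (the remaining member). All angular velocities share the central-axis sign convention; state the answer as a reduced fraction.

16/13

N_ring = 15 + 2·25 = 65
15(ω_s−ω_c) = −65(ω_r−ω_c),  ω_s=0, ω_c=1
ω_r = 1 − (15/65)(0−1) = 16/13
ω_r/ω_c = 16/13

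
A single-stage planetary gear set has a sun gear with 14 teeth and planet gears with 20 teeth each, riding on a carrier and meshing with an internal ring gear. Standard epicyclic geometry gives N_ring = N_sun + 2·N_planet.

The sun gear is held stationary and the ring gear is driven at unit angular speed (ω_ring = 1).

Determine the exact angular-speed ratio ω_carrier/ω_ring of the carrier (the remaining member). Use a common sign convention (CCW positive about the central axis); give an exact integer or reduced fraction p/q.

27/34

N_ring = 14 + 2·20 = 54
14(ω_s−ω_c) = −54(ω_r−ω_c),  ω_s=0, ω_r=1
14(0−ω_c) = −54(1−ω_c)  ⇒  68ω_c = 54  ⇒  ω_c = 27/34
ω_c/ω_r = 27/34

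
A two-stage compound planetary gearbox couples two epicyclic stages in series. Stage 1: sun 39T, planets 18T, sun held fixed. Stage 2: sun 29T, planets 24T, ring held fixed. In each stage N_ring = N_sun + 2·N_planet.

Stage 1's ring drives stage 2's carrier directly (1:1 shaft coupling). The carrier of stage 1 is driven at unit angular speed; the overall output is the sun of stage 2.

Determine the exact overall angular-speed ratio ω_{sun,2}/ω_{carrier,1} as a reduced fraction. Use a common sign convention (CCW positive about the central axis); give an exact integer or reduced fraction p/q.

4028/725

Stage 1: N_ring = 39 + 2·18 = 75
Stage 1: 39(ω_s−ω_c) = −75(ω_r−ω_c),  ω_s=0, ω_c=1
Stage 1: ω_r = 1 − (39/75)(0−1) = 38/25
  ⇒ ω_r¹/ω_c¹ = 38/25
Stage 2: N_ring = 29 + 2·24 = 77
Stage 2: 29(ω_s−ω_c) = −77(ω_r−ω_c),  ω_r=0, ω_c=1
Stage 2: ω_s = 1 − (77/29)(0−1) = 106/29
  ⇒ ω_s²/ω_c² = 106/29
Coupling ω_c² = ω_r¹ ⇒ overall = 38/25 × 106/29 = 4028/725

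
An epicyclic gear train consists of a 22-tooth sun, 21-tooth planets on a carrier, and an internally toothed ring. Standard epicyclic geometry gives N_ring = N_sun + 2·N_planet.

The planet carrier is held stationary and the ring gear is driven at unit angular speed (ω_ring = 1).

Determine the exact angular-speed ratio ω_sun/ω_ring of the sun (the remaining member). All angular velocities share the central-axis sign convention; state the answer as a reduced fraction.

-32/11

N_ring = 22 + 2·21 = 64
22(ω_s−ω_c) = −64(ω_r−ω_c),  ω_c=0, ω_r=1
ω_s = 0 − (64/22)(1−0) = -32/11
ω_s/ω_r = -32/11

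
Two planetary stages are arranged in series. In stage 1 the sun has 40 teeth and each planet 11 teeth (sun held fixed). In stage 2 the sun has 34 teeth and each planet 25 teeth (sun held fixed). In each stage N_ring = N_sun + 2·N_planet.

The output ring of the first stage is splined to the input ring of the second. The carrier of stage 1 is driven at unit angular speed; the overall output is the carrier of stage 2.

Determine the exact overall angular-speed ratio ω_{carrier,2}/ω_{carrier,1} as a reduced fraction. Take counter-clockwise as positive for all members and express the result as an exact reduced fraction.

Stage 1: N_ring = 40 + 2·11 = 62
Stage 1: 40(ω_s−ω_c) = −62(ω_r−ω_c),  ω_s=0, ω_c=1
Stage 1: ω_r = 1 − (40/62)(0−1) = 51/31
  ⇒ ω_r¹/ω_c¹ = 51/31
Stage 2: N_ring = 34 + 2·25 = 84
Stage 2: 34(ω_s−ω_c) = −84(ω_r−ω_c),  ω_s=0, ω_r=1
Stage 2: 34(0−ω_c) = −84(1−ω_c)  ⇒  118ω_c = 84  ⇒  ω_c = 42/59
  ⇒ ω_c²/ω_r² = 42/59
Coupling ω_r² = ω_r¹ ⇒ overall = 51/31 × 42/59 = 2142/1829

2142/1829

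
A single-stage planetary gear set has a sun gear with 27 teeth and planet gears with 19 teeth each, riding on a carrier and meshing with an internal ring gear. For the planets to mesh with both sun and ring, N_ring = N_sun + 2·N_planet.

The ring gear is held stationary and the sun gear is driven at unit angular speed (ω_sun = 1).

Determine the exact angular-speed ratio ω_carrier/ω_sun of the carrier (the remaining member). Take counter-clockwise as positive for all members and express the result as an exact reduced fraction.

27/92

N_ring = 27 + 2·19 = 65
27(ω_s−ω_c) = −65(ω_r−ω_c),  ω_r=0, ω_s=1
27(1−ω_c) = −65(0−ω_c)  ⇒  92ω_c = 27  ⇒  ω_c = 27/92
ω_c/ω_s = 27/92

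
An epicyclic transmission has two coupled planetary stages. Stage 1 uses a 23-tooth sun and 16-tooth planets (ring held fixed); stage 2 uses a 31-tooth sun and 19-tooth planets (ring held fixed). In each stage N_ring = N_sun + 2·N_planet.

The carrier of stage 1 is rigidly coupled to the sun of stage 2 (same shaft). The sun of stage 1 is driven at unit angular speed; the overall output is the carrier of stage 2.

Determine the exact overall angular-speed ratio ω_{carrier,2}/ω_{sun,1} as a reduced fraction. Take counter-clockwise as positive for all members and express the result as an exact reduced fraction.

713/7800

Stage 1: N_ring = 23 + 2·16 = 55
Stage 1: 23(ω_s−ω_c) = −55(ω_r−ω_c),  ω_r=0, ω_s=1
Stage 1: 23(1−ω_c) = −55(0−ω_c)  ⇒  78ω_c = 23  ⇒  ω_c = 23/78
  ⇒ ω_c¹/ω_s¹ = 23/78
Stage 2: N_ring = 31 + 2·19 = 69
Stage 2: 31(ω_s−ω_c) = −69(ω_r−ω_c),  ω_r=0, ω_s=1
Stage 2: 31(1−ω_c) = −69(0−ω_c)  ⇒  100ω_c = 31  ⇒  ω_c = 31/100
  ⇒ ω_c²/ω_s² = 31/100
Coupling ω_s² = ω_c¹ ⇒ overall = 23/78 × 31/100 = 713/7800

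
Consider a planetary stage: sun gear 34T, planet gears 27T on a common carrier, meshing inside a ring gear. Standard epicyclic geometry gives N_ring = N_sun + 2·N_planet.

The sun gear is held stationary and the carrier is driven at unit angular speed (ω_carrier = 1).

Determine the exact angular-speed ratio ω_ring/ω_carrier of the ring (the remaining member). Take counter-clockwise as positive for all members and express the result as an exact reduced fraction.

61/44

N_ring = 34 + 2·27 = 88
34(ω_s−ω_c) = −88(ω_r−ω_c),  ω_s=0, ω_c=1
ω_r = 1 − (34/88)(0−1) = 61/44
ω_r/ω_c = 61/44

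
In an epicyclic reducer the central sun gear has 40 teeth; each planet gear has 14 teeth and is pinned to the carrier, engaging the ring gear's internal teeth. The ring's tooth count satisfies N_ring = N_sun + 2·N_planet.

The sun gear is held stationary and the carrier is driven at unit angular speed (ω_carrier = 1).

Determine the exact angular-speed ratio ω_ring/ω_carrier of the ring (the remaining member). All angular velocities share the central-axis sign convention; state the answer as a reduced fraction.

N_ring = 40 + 2·14 = 68
40(ω_s−ω_c) = −68(ω_r−ω_c),  ω_s=0, ω_c=1
ω_r = 1 − (40/68)(0−1) = 27/17
ω_r/ω_c = 27/17

27/17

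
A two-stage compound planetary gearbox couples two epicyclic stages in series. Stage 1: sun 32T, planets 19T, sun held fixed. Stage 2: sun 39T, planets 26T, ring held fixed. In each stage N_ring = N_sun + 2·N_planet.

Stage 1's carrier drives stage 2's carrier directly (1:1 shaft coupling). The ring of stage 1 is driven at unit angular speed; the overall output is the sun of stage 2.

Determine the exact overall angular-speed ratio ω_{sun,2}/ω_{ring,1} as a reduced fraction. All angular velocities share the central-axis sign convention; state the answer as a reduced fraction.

350/153

Stage 1: N_ring = 32 + 2·19 = 70
Stage 1: 32(ω_s−ω_c) = −70(ω_r−ω_c),  ω_s=0, ω_r=1
Stage 1: 32(0−ω_c) = −70(1−ω_c)  ⇒  102ω_c = 70  ⇒  ω_c = 35/51
  ⇒ ω_c¹/ω_r¹ = 35/51
Stage 2: N_ring = 39 + 2·26 = 91
Stage 2: 39(ω_s−ω_c) = −91(ω_r−ω_c),  ω_r=0, ω_c=1
Stage 2: ω_s = 1 − (91/39)(0−1) = 10/3
  ⇒ ω_s²/ω_c² = 10/3
Coupling ω_c² = ω_c¹ ⇒ overall = 35/51 × 10/3 = 350/153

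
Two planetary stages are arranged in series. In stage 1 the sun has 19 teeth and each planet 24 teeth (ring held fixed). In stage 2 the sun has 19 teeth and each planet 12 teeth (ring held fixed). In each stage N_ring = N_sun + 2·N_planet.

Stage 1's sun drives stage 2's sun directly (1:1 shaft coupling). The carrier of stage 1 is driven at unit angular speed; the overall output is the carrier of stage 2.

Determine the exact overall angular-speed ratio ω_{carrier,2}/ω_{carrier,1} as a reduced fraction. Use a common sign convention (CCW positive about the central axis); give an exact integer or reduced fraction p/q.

43/31

Stage 1: N_ring = 19 + 2·24 = 67
Stage 1: 19(ω_s−ω_c) = −67(ω_r−ω_c),  ω_r=0, ω_c=1
Stage 1: ω_s = 1 − (67/19)(0−1) = 86/19
  ⇒ ω_s¹/ω_c¹ = 86/19
Stage 2: N_ring = 19 + 2·12 = 43
Stage 2: 19(ω_s−ω_c) = −43(ω_r−ω_c),  ω_r=0, ω_s=1
Stage 2: 19(1−ω_c) = −43(0−ω_c)  ⇒  62ω_c = 19  ⇒  ω_c = 19/62
  ⇒ ω_c²/ω_s² = 19/62
Coupling ω_s² = ω_s¹ ⇒ overall = 86/19 × 19/62 = 43/31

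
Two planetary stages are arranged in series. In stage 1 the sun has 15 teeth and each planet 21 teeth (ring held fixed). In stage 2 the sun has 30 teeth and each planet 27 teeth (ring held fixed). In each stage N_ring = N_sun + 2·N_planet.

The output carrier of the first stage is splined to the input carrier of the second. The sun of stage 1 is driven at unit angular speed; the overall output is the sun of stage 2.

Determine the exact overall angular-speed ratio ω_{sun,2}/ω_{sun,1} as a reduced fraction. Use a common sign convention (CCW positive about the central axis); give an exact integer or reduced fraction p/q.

19/24

Stage 1: N_ring = 15 + 2·21 = 57
Stage 1: 15(ω_s−ω_c) = −57(ω_r−ω_c),  ω_r=0, ω_s=1
Stage 1: 15(1−ω_c) = −57(0−ω_c)  ⇒  72ω_c = 15  ⇒  ω_c = 5/24
  ⇒ ω_c¹/ω_s¹ = 5/24
Stage 2: N_ring = 30 + 2·27 = 84
Stage 2: 30(ω_s−ω_c) = −84(ω_r−ω_c),  ω_r=0, ω_c=1
Stage 2: ω_s = 1 − (84/30)(0−1) = 19/5
  ⇒ ω_s²/ω_c² = 19/5
Coupling ω_c² = ω_c¹ ⇒ overall = 5/24 × 19/5 = 19/24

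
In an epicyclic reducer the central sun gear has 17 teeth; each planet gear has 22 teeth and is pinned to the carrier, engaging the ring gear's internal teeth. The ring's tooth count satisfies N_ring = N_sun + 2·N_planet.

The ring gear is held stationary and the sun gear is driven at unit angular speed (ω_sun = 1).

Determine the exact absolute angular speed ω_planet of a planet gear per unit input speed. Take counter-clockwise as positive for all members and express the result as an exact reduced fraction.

-17/44

N_ring = 17 + 2·22 = 61
17(ω_s−ω_c) = −61(ω_r−ω_c),  ω_r=0, ω_s=1
17(1−ω_c) = −61(0−ω_c)  ⇒  78ω_c = 17  ⇒  ω_c = 17/78
sun–planet: 17·(1−17/78) = −22·(ω_p−ω_c)  ⇒  ω_p−ω_c = −(17/22)·(61/78) = -1037/1716
ω_p = 17/78 − 1037/1716 = -17/44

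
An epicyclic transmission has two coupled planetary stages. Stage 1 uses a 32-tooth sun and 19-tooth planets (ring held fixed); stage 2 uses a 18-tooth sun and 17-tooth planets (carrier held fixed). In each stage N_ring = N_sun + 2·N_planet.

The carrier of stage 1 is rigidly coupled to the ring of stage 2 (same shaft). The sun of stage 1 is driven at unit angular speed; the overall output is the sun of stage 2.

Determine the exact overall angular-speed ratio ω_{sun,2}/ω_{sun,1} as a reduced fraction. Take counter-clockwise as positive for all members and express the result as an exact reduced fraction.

Stage 1: N_ring = 32 + 2·19 = 70
Stage 1: 32(ω_s−ω_c) = −70(ω_r−ω_c),  ω_r=0, ω_s=1
Stage 1: 32(1−ω_c) = −70(0−ω_c)  ⇒  102ω_c = 32  ⇒  ω_c = 16/51
  ⇒ ω_c¹/ω_s¹ = 16/51
Stage 2: N_ring = 18 + 2·17 = 52
Stage 2: 18(ω_s−ω_c) = −52(ω_r−ω_c),  ω_c=0, ω_r=1
Stage 2: ω_s = 0 − (52/18)(1−0) = -26/9
  ⇒ ω_s²/ω_r² = -26/9
Coupling ω_r² = ω_c¹ ⇒ overall = 16/51 × -26/9 = -416/459

-416/459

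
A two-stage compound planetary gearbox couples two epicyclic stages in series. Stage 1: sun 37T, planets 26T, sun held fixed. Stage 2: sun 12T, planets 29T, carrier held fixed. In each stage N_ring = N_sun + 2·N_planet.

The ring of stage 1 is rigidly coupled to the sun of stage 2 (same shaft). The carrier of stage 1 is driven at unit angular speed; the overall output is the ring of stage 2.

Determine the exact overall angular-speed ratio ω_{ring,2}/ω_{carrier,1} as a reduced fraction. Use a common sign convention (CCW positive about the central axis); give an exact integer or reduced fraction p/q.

-108/445

Stage 1: N_ring = 37 + 2·26 = 89
Stage 1: 37(ω_s−ω_c) = −89(ω_r−ω_c),  ω_s=0, ω_c=1
Stage 1: ω_r = 1 − (37/89)(0−1) = 126/89
  ⇒ ω_r¹/ω_c¹ = 126/89
Stage 2: N_ring = 12 + 2·29 = 70
Stage 2: 12(ω_s−ω_c) = −70(ω_r−ω_c),  ω_c=0, ω_s=1
Stage 2: ω_r = 0 − (12/70)(1−0) = -6/35
  ⇒ ω_r²/ω_s² = -6/35
Coupling ω_s² = ω_r¹ ⇒ overall = 126/89 × -6/35 = -108/445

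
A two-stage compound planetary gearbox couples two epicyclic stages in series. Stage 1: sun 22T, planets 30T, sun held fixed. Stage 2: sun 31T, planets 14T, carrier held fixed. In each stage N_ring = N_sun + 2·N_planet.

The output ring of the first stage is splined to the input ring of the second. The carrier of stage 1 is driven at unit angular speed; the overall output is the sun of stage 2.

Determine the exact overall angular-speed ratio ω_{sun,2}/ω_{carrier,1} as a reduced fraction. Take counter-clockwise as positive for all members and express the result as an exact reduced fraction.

Stage 1: N_ring = 22 + 2·30 = 82
Stage 1: 22(ω_s−ω_c) = −82(ω_r−ω_c),  ω_s=0, ω_c=1
Stage 1: ω_r = 1 − (22/82)(0−1) = 52/41
  ⇒ ω_r¹/ω_c¹ = 52/41
Stage 2: N_ring = 31 + 2·14 = 59
Stage 2: 31(ω_s−ω_c) = −59(ω_r−ω_c),  ω_c=0, ω_r=1
Stage 2: ω_s = 0 − (59/31)(1−0) = -59/31
  ⇒ ω_s²/ω_r² = -59/31
Coupling ω_r² = ω_r¹ ⇒ overall = 52/41 × -59/31 = -3068/1271

-3068/1271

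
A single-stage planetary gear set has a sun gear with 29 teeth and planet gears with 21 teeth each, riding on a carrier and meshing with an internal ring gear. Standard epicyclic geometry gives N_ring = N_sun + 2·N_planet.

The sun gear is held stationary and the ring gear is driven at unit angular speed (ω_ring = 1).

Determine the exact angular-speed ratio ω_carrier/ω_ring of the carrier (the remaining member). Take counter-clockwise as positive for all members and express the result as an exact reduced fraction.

71/100

N_ring = 29 + 2·21 = 71
29(ω_s−ω_c) = −71(ω_r−ω_c),  ω_s=0, ω_r=1
29(0−ω_c) = −71(1−ω_c)  ⇒  100ω_c = 71  ⇒  ω_c = 71/100
ω_c/ω_r = 71/100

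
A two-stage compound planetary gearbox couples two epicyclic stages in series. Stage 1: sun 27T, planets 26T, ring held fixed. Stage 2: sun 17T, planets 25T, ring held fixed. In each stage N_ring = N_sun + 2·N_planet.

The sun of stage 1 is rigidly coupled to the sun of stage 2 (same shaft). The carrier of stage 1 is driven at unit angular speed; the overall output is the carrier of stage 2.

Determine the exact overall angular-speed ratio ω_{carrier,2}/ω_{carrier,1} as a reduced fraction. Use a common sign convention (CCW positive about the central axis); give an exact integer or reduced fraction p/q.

901/1134

Stage 1: N_ring = 27 + 2·26 = 79
Stage 1: 27(ω_s−ω_c) = −79(ω_r−ω_c),  ω_r=0, ω_c=1
Stage 1: ω_s = 1 − (79/27)(0−1) = 106/27
  ⇒ ω_s¹/ω_c¹ = 106/27
Stage 2: N_ring = 17 + 2·25 = 67
Stage 2: 17(ω_s−ω_c) = −67(ω_r−ω_c),  ω_r=0, ω_s=1
Stage 2: 17(1−ω_c) = −67(0−ω_c)  ⇒  84ω_c = 17  ⇒  ω_c = 17/84
  ⇒ ω_c²/ω_s² = 17/84
Coupling ω_s² = ω_s¹ ⇒ overall = 106/27 × 17/84 = 901/1134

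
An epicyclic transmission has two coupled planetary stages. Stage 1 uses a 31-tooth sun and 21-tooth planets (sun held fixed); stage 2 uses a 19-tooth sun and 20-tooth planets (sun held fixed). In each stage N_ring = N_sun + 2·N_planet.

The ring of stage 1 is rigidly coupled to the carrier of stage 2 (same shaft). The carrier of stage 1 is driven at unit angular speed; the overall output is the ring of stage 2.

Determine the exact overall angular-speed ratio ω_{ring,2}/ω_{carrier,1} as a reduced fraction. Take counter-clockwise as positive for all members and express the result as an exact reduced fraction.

8112/4307

Stage 1: N_ring = 31 + 2·21 = 73
Stage 1: 31(ω_s−ω_c) = −73(ω_r−ω_c),  ω_s=0, ω_c=1
Stage 1: ω_r = 1 − (31/73)(0−1) = 104/73
  ⇒ ω_r¹/ω_c¹ = 104/73
Stage 2: N_ring = 19 + 2·20 = 59
Stage 2: 19(ω_s−ω_c) = −59(ω_r−ω_c),  ω_s=0, ω_c=1
Stage 2: ω_r = 1 − (19/59)(0−1) = 78/59
  ⇒ ω_r²/ω_c² = 78/59
Coupling ω_c² = ω_r¹ ⇒ overall = 104/73 × 78/59 = 8112/4307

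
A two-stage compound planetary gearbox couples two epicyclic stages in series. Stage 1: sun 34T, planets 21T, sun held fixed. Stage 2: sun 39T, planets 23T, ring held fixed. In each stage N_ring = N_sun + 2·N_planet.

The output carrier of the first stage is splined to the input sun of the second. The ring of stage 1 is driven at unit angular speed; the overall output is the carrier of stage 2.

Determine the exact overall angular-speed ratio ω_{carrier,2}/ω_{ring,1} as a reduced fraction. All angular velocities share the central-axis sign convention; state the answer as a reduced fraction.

741/3410

Stage 1: N_ring = 34 + 2·21 = 76
Stage 1: 34(ω_s−ω_c) = −76(ω_r−ω_c),  ω_s=0, ω_r=1
Stage 1: 34(0−ω_c) = −76(1−ω_c)  ⇒  110ω_c = 76  ⇒  ω_c = 38/55
  ⇒ ω_c¹/ω_r¹ = 38/55
Stage 2: N_ring = 39 + 2·23 = 85
Stage 2: 39(ω_s−ω_c) = −85(ω_r−ω_c),  ω_r=0, ω_s=1
Stage 2: 39(1−ω_c) = −85(0−ω_c)  ⇒  124ω_c = 39  ⇒  ω_c = 39/124
  ⇒ ω_c²/ω_s² = 39/124
Coupling ω_s² = ω_c¹ ⇒ overall = 38/55 × 39/124 = 741/3410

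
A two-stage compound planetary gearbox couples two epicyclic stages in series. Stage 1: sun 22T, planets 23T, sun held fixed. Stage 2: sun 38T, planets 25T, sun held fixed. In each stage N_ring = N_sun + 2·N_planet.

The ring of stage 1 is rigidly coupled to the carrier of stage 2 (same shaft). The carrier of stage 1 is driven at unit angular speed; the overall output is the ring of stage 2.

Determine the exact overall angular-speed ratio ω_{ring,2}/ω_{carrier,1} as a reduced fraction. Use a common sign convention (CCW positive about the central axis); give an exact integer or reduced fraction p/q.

Stage 1: N_ring = 22 + 2·23 = 68
Stage 1: 22(ω_s−ω_c) = −68(ω_r−ω_c),  ω_s=0, ω_c=1
Stage 1: ω_r = 1 − (22/68)(0−1) = 45/34
  ⇒ ω_r¹/ω_c¹ = 45/34
Stage 2: N_ring = 38 + 2·25 = 88
Stage 2: 38(ω_s−ω_c) = −88(ω_r−ω_c),  ω_s=0, ω_c=1
Stage 2: ω_r = 1 − (38/88)(0−1) = 63/44
  ⇒ ω_r²/ω_c² = 63/44
Coupling ω_c² = ω_r¹ ⇒ overall = 45/34 × 63/44 = 2835/1496

2835/1496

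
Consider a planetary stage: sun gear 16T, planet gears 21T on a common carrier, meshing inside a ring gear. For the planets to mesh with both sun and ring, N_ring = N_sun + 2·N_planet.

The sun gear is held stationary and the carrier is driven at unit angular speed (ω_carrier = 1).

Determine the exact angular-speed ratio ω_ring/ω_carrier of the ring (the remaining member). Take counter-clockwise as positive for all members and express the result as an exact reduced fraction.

37/29

N_ring = 16 + 2·21 = 58
16(ω_s−ω_c) = −58(ω_r−ω_c),  ω_s=0, ω_c=1
ω_r = 1 − (16/58)(0−1) = 37/29
ω_r/ω_c = 37/29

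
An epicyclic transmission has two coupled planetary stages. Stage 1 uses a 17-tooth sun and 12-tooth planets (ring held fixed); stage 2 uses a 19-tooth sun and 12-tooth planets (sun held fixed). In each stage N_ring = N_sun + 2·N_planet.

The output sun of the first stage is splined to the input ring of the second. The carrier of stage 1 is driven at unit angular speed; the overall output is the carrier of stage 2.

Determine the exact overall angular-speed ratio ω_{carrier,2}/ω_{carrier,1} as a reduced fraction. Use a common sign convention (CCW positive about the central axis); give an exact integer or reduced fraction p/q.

1247/527

Stage 1: N_ring = 17 + 2·12 = 41
Stage 1: 17(ω_s−ω_c) = −41(ω_r−ω_c),  ω_r=0, ω_c=1
Stage 1: ω_s = 1 − (41/17)(0−1) = 58/17
  ⇒ ω_s¹/ω_c¹ = 58/17
Stage 2: N_ring = 19 + 2·12 = 43
Stage 2: 19(ω_s−ω_c) = −43(ω_r−ω_c),  ω_s=0, ω_r=1
Stage 2: 19(0−ω_c) = −43(1−ω_c)  ⇒  62ω_c = 43  ⇒  ω_c = 43/62
  ⇒ ω_c²/ω_r² = 43/62
Coupling ω_r² = ω_s¹ ⇒ overall = 58/17 × 43/62 = 1247/527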